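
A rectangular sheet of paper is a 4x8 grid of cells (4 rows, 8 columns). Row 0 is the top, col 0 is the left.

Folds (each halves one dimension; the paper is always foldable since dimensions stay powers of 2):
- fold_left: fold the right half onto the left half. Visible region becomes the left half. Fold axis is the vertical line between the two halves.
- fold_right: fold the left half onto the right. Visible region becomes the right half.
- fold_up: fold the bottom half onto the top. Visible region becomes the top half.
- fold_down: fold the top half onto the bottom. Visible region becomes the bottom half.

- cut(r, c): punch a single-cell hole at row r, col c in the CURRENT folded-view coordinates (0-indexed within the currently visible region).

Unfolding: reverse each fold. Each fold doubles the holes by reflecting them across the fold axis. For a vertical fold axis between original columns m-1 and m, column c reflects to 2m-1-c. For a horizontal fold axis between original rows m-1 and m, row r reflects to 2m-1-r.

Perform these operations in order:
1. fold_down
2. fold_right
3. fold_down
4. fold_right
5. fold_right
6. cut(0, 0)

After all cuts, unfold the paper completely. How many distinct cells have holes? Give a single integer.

Op 1 fold_down: fold axis h@2; visible region now rows[2,4) x cols[0,8) = 2x8
Op 2 fold_right: fold axis v@4; visible region now rows[2,4) x cols[4,8) = 2x4
Op 3 fold_down: fold axis h@3; visible region now rows[3,4) x cols[4,8) = 1x4
Op 4 fold_right: fold axis v@6; visible region now rows[3,4) x cols[6,8) = 1x2
Op 5 fold_right: fold axis v@7; visible region now rows[3,4) x cols[7,8) = 1x1
Op 6 cut(0, 0): punch at orig (3,7); cuts so far [(3, 7)]; region rows[3,4) x cols[7,8) = 1x1
Unfold 1 (reflect across v@7): 2 holes -> [(3, 6), (3, 7)]
Unfold 2 (reflect across v@6): 4 holes -> [(3, 4), (3, 5), (3, 6), (3, 7)]
Unfold 3 (reflect across h@3): 8 holes -> [(2, 4), (2, 5), (2, 6), (2, 7), (3, 4), (3, 5), (3, 6), (3, 7)]
Unfold 4 (reflect across v@4): 16 holes -> [(2, 0), (2, 1), (2, 2), (2, 3), (2, 4), (2, 5), (2, 6), (2, 7), (3, 0), (3, 1), (3, 2), (3, 3), (3, 4), (3, 5), (3, 6), (3, 7)]
Unfold 5 (reflect across h@2): 32 holes -> [(0, 0), (0, 1), (0, 2), (0, 3), (0, 4), (0, 5), (0, 6), (0, 7), (1, 0), (1, 1), (1, 2), (1, 3), (1, 4), (1, 5), (1, 6), (1, 7), (2, 0), (2, 1), (2, 2), (2, 3), (2, 4), (2, 5), (2, 6), (2, 7), (3, 0), (3, 1), (3, 2), (3, 3), (3, 4), (3, 5), (3, 6), (3, 7)]

Answer: 32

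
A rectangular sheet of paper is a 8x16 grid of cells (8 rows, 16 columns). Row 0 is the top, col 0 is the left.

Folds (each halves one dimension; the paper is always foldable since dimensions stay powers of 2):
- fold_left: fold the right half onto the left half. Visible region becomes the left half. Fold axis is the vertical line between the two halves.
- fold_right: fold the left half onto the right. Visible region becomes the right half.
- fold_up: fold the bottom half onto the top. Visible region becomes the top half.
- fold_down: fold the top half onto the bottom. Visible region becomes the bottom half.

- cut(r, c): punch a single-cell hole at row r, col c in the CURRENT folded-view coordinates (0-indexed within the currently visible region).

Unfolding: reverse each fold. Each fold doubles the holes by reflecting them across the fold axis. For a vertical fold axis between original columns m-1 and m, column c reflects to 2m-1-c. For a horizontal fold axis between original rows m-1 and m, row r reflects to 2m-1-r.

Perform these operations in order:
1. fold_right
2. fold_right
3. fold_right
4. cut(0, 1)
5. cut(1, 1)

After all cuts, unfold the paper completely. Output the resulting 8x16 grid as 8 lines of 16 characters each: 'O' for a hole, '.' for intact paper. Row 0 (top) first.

Answer: O..OO..OO..OO..O
O..OO..OO..OO..O
................
................
................
................
................
................

Derivation:
Op 1 fold_right: fold axis v@8; visible region now rows[0,8) x cols[8,16) = 8x8
Op 2 fold_right: fold axis v@12; visible region now rows[0,8) x cols[12,16) = 8x4
Op 3 fold_right: fold axis v@14; visible region now rows[0,8) x cols[14,16) = 8x2
Op 4 cut(0, 1): punch at orig (0,15); cuts so far [(0, 15)]; region rows[0,8) x cols[14,16) = 8x2
Op 5 cut(1, 1): punch at orig (1,15); cuts so far [(0, 15), (1, 15)]; region rows[0,8) x cols[14,16) = 8x2
Unfold 1 (reflect across v@14): 4 holes -> [(0, 12), (0, 15), (1, 12), (1, 15)]
Unfold 2 (reflect across v@12): 8 holes -> [(0, 8), (0, 11), (0, 12), (0, 15), (1, 8), (1, 11), (1, 12), (1, 15)]
Unfold 3 (reflect across v@8): 16 holes -> [(0, 0), (0, 3), (0, 4), (0, 7), (0, 8), (0, 11), (0, 12), (0, 15), (1, 0), (1, 3), (1, 4), (1, 7), (1, 8), (1, 11), (1, 12), (1, 15)]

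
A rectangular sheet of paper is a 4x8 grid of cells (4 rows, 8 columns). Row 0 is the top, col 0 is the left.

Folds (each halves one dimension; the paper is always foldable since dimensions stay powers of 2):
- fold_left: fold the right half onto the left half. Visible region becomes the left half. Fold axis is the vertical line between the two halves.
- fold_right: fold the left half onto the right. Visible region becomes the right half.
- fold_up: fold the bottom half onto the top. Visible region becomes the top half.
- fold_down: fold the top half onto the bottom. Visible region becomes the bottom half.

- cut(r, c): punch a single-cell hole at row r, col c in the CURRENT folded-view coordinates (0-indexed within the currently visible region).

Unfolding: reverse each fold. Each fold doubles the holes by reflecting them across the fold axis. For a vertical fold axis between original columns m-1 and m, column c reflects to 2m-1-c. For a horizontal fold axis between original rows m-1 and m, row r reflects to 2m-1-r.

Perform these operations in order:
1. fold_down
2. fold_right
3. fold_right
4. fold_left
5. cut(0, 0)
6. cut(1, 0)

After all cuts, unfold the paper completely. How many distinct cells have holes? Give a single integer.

Answer: 32

Derivation:
Op 1 fold_down: fold axis h@2; visible region now rows[2,4) x cols[0,8) = 2x8
Op 2 fold_right: fold axis v@4; visible region now rows[2,4) x cols[4,8) = 2x4
Op 3 fold_right: fold axis v@6; visible region now rows[2,4) x cols[6,8) = 2x2
Op 4 fold_left: fold axis v@7; visible region now rows[2,4) x cols[6,7) = 2x1
Op 5 cut(0, 0): punch at orig (2,6); cuts so far [(2, 6)]; region rows[2,4) x cols[6,7) = 2x1
Op 6 cut(1, 0): punch at orig (3,6); cuts so far [(2, 6), (3, 6)]; region rows[2,4) x cols[6,7) = 2x1
Unfold 1 (reflect across v@7): 4 holes -> [(2, 6), (2, 7), (3, 6), (3, 7)]
Unfold 2 (reflect across v@6): 8 holes -> [(2, 4), (2, 5), (2, 6), (2, 7), (3, 4), (3, 5), (3, 6), (3, 7)]
Unfold 3 (reflect across v@4): 16 holes -> [(2, 0), (2, 1), (2, 2), (2, 3), (2, 4), (2, 5), (2, 6), (2, 7), (3, 0), (3, 1), (3, 2), (3, 3), (3, 4), (3, 5), (3, 6), (3, 7)]
Unfold 4 (reflect across h@2): 32 holes -> [(0, 0), (0, 1), (0, 2), (0, 3), (0, 4), (0, 5), (0, 6), (0, 7), (1, 0), (1, 1), (1, 2), (1, 3), (1, 4), (1, 5), (1, 6), (1, 7), (2, 0), (2, 1), (2, 2), (2, 3), (2, 4), (2, 5), (2, 6), (2, 7), (3, 0), (3, 1), (3, 2), (3, 3), (3, 4), (3, 5), (3, 6), (3, 7)]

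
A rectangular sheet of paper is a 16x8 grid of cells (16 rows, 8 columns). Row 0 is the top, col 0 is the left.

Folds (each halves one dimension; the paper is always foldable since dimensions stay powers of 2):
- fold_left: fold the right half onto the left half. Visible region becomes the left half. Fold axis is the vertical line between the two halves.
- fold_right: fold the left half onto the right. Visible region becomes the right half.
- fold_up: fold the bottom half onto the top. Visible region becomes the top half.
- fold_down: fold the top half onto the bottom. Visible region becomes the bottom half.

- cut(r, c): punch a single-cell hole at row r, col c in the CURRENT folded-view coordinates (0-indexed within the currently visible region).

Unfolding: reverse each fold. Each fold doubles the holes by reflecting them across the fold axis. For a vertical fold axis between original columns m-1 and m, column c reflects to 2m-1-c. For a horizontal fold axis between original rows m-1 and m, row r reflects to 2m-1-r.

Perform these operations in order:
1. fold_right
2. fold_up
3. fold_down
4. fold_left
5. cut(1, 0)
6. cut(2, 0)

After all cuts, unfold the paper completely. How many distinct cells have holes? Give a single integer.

Answer: 32

Derivation:
Op 1 fold_right: fold axis v@4; visible region now rows[0,16) x cols[4,8) = 16x4
Op 2 fold_up: fold axis h@8; visible region now rows[0,8) x cols[4,8) = 8x4
Op 3 fold_down: fold axis h@4; visible region now rows[4,8) x cols[4,8) = 4x4
Op 4 fold_left: fold axis v@6; visible region now rows[4,8) x cols[4,6) = 4x2
Op 5 cut(1, 0): punch at orig (5,4); cuts so far [(5, 4)]; region rows[4,8) x cols[4,6) = 4x2
Op 6 cut(2, 0): punch at orig (6,4); cuts so far [(5, 4), (6, 4)]; region rows[4,8) x cols[4,6) = 4x2
Unfold 1 (reflect across v@6): 4 holes -> [(5, 4), (5, 7), (6, 4), (6, 7)]
Unfold 2 (reflect across h@4): 8 holes -> [(1, 4), (1, 7), (2, 4), (2, 7), (5, 4), (5, 7), (6, 4), (6, 7)]
Unfold 3 (reflect across h@8): 16 holes -> [(1, 4), (1, 7), (2, 4), (2, 7), (5, 4), (5, 7), (6, 4), (6, 7), (9, 4), (9, 7), (10, 4), (10, 7), (13, 4), (13, 7), (14, 4), (14, 7)]
Unfold 4 (reflect across v@4): 32 holes -> [(1, 0), (1, 3), (1, 4), (1, 7), (2, 0), (2, 3), (2, 4), (2, 7), (5, 0), (5, 3), (5, 4), (5, 7), (6, 0), (6, 3), (6, 4), (6, 7), (9, 0), (9, 3), (9, 4), (9, 7), (10, 0), (10, 3), (10, 4), (10, 7), (13, 0), (13, 3), (13, 4), (13, 7), (14, 0), (14, 3), (14, 4), (14, 7)]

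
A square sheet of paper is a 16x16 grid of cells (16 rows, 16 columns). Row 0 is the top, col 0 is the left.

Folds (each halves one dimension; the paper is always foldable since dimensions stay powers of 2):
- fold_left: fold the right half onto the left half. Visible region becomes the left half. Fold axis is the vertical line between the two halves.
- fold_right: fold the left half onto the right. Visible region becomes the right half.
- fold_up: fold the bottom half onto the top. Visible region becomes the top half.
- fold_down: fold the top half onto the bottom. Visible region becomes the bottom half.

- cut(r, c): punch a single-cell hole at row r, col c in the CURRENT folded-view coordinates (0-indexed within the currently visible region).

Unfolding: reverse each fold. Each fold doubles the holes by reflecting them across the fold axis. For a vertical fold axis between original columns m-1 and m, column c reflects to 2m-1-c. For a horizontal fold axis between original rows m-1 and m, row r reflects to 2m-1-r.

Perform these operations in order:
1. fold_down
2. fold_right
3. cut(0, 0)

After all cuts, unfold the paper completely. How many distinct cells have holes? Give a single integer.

Op 1 fold_down: fold axis h@8; visible region now rows[8,16) x cols[0,16) = 8x16
Op 2 fold_right: fold axis v@8; visible region now rows[8,16) x cols[8,16) = 8x8
Op 3 cut(0, 0): punch at orig (8,8); cuts so far [(8, 8)]; region rows[8,16) x cols[8,16) = 8x8
Unfold 1 (reflect across v@8): 2 holes -> [(8, 7), (8, 8)]
Unfold 2 (reflect across h@8): 4 holes -> [(7, 7), (7, 8), (8, 7), (8, 8)]

Answer: 4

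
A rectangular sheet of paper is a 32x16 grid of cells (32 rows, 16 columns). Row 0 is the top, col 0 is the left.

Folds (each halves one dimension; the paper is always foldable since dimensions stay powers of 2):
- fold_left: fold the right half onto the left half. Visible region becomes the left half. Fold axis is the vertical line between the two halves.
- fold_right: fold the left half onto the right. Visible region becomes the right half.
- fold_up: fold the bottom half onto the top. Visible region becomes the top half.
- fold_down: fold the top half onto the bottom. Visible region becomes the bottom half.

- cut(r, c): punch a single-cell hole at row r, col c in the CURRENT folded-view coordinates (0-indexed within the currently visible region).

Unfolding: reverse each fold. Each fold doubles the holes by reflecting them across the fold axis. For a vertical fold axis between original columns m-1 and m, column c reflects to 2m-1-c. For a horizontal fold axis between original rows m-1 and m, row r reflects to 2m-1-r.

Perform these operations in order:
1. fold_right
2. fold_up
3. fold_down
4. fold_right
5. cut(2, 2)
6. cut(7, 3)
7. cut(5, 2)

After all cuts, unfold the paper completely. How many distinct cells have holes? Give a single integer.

Answer: 48

Derivation:
Op 1 fold_right: fold axis v@8; visible region now rows[0,32) x cols[8,16) = 32x8
Op 2 fold_up: fold axis h@16; visible region now rows[0,16) x cols[8,16) = 16x8
Op 3 fold_down: fold axis h@8; visible region now rows[8,16) x cols[8,16) = 8x8
Op 4 fold_right: fold axis v@12; visible region now rows[8,16) x cols[12,16) = 8x4
Op 5 cut(2, 2): punch at orig (10,14); cuts so far [(10, 14)]; region rows[8,16) x cols[12,16) = 8x4
Op 6 cut(7, 3): punch at orig (15,15); cuts so far [(10, 14), (15, 15)]; region rows[8,16) x cols[12,16) = 8x4
Op 7 cut(5, 2): punch at orig (13,14); cuts so far [(10, 14), (13, 14), (15, 15)]; region rows[8,16) x cols[12,16) = 8x4
Unfold 1 (reflect across v@12): 6 holes -> [(10, 9), (10, 14), (13, 9), (13, 14), (15, 8), (15, 15)]
Unfold 2 (reflect across h@8): 12 holes -> [(0, 8), (0, 15), (2, 9), (2, 14), (5, 9), (5, 14), (10, 9), (10, 14), (13, 9), (13, 14), (15, 8), (15, 15)]
Unfold 3 (reflect across h@16): 24 holes -> [(0, 8), (0, 15), (2, 9), (2, 14), (5, 9), (5, 14), (10, 9), (10, 14), (13, 9), (13, 14), (15, 8), (15, 15), (16, 8), (16, 15), (18, 9), (18, 14), (21, 9), (21, 14), (26, 9), (26, 14), (29, 9), (29, 14), (31, 8), (31, 15)]
Unfold 4 (reflect across v@8): 48 holes -> [(0, 0), (0, 7), (0, 8), (0, 15), (2, 1), (2, 6), (2, 9), (2, 14), (5, 1), (5, 6), (5, 9), (5, 14), (10, 1), (10, 6), (10, 9), (10, 14), (13, 1), (13, 6), (13, 9), (13, 14), (15, 0), (15, 7), (15, 8), (15, 15), (16, 0), (16, 7), (16, 8), (16, 15), (18, 1), (18, 6), (18, 9), (18, 14), (21, 1), (21, 6), (21, 9), (21, 14), (26, 1), (26, 6), (26, 9), (26, 14), (29, 1), (29, 6), (29, 9), (29, 14), (31, 0), (31, 7), (31, 8), (31, 15)]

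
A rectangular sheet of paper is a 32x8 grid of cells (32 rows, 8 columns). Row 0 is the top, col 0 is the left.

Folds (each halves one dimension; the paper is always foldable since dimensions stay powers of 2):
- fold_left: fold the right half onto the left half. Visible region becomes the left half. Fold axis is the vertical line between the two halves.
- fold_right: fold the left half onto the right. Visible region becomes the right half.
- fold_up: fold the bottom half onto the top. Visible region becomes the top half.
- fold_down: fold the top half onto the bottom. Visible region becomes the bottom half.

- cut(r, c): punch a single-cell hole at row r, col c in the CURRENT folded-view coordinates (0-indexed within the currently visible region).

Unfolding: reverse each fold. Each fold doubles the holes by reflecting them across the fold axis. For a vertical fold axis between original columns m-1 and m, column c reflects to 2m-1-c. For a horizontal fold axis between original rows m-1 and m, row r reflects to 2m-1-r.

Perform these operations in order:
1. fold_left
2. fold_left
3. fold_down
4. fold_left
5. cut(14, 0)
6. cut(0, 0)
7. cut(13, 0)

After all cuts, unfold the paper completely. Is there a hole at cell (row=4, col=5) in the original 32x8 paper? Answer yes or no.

Answer: no

Derivation:
Op 1 fold_left: fold axis v@4; visible region now rows[0,32) x cols[0,4) = 32x4
Op 2 fold_left: fold axis v@2; visible region now rows[0,32) x cols[0,2) = 32x2
Op 3 fold_down: fold axis h@16; visible region now rows[16,32) x cols[0,2) = 16x2
Op 4 fold_left: fold axis v@1; visible region now rows[16,32) x cols[0,1) = 16x1
Op 5 cut(14, 0): punch at orig (30,0); cuts so far [(30, 0)]; region rows[16,32) x cols[0,1) = 16x1
Op 6 cut(0, 0): punch at orig (16,0); cuts so far [(16, 0), (30, 0)]; region rows[16,32) x cols[0,1) = 16x1
Op 7 cut(13, 0): punch at orig (29,0); cuts so far [(16, 0), (29, 0), (30, 0)]; region rows[16,32) x cols[0,1) = 16x1
Unfold 1 (reflect across v@1): 6 holes -> [(16, 0), (16, 1), (29, 0), (29, 1), (30, 0), (30, 1)]
Unfold 2 (reflect across h@16): 12 holes -> [(1, 0), (1, 1), (2, 0), (2, 1), (15, 0), (15, 1), (16, 0), (16, 1), (29, 0), (29, 1), (30, 0), (30, 1)]
Unfold 3 (reflect across v@2): 24 holes -> [(1, 0), (1, 1), (1, 2), (1, 3), (2, 0), (2, 1), (2, 2), (2, 3), (15, 0), (15, 1), (15, 2), (15, 3), (16, 0), (16, 1), (16, 2), (16, 3), (29, 0), (29, 1), (29, 2), (29, 3), (30, 0), (30, 1), (30, 2), (30, 3)]
Unfold 4 (reflect across v@4): 48 holes -> [(1, 0), (1, 1), (1, 2), (1, 3), (1, 4), (1, 5), (1, 6), (1, 7), (2, 0), (2, 1), (2, 2), (2, 3), (2, 4), (2, 5), (2, 6), (2, 7), (15, 0), (15, 1), (15, 2), (15, 3), (15, 4), (15, 5), (15, 6), (15, 7), (16, 0), (16, 1), (16, 2), (16, 3), (16, 4), (16, 5), (16, 6), (16, 7), (29, 0), (29, 1), (29, 2), (29, 3), (29, 4), (29, 5), (29, 6), (29, 7), (30, 0), (30, 1), (30, 2), (30, 3), (30, 4), (30, 5), (30, 6), (30, 7)]
Holes: [(1, 0), (1, 1), (1, 2), (1, 3), (1, 4), (1, 5), (1, 6), (1, 7), (2, 0), (2, 1), (2, 2), (2, 3), (2, 4), (2, 5), (2, 6), (2, 7), (15, 0), (15, 1), (15, 2), (15, 3), (15, 4), (15, 5), (15, 6), (15, 7), (16, 0), (16, 1), (16, 2), (16, 3), (16, 4), (16, 5), (16, 6), (16, 7), (29, 0), (29, 1), (29, 2), (29, 3), (29, 4), (29, 5), (29, 6), (29, 7), (30, 0), (30, 1), (30, 2), (30, 3), (30, 4), (30, 5), (30, 6), (30, 7)]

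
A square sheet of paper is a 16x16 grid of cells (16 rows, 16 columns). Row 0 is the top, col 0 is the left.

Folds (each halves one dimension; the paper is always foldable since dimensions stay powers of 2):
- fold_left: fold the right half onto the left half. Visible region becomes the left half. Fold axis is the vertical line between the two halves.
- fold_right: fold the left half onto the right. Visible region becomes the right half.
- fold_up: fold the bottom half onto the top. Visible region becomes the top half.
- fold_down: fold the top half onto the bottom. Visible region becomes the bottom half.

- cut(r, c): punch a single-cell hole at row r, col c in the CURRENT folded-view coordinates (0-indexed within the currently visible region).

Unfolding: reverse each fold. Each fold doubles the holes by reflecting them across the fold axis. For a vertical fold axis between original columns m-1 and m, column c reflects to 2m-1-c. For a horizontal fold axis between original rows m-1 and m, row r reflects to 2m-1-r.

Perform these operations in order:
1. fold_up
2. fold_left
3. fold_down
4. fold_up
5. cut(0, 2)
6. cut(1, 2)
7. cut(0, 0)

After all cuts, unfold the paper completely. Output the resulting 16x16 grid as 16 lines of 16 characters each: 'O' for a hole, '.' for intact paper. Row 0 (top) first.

Op 1 fold_up: fold axis h@8; visible region now rows[0,8) x cols[0,16) = 8x16
Op 2 fold_left: fold axis v@8; visible region now rows[0,8) x cols[0,8) = 8x8
Op 3 fold_down: fold axis h@4; visible region now rows[4,8) x cols[0,8) = 4x8
Op 4 fold_up: fold axis h@6; visible region now rows[4,6) x cols[0,8) = 2x8
Op 5 cut(0, 2): punch at orig (4,2); cuts so far [(4, 2)]; region rows[4,6) x cols[0,8) = 2x8
Op 6 cut(1, 2): punch at orig (5,2); cuts so far [(4, 2), (5, 2)]; region rows[4,6) x cols[0,8) = 2x8
Op 7 cut(0, 0): punch at orig (4,0); cuts so far [(4, 0), (4, 2), (5, 2)]; region rows[4,6) x cols[0,8) = 2x8
Unfold 1 (reflect across h@6): 6 holes -> [(4, 0), (4, 2), (5, 2), (6, 2), (7, 0), (7, 2)]
Unfold 2 (reflect across h@4): 12 holes -> [(0, 0), (0, 2), (1, 2), (2, 2), (3, 0), (3, 2), (4, 0), (4, 2), (5, 2), (6, 2), (7, 0), (7, 2)]
Unfold 3 (reflect across v@8): 24 holes -> [(0, 0), (0, 2), (0, 13), (0, 15), (1, 2), (1, 13), (2, 2), (2, 13), (3, 0), (3, 2), (3, 13), (3, 15), (4, 0), (4, 2), (4, 13), (4, 15), (5, 2), (5, 13), (6, 2), (6, 13), (7, 0), (7, 2), (7, 13), (7, 15)]
Unfold 4 (reflect across h@8): 48 holes -> [(0, 0), (0, 2), (0, 13), (0, 15), (1, 2), (1, 13), (2, 2), (2, 13), (3, 0), (3, 2), (3, 13), (3, 15), (4, 0), (4, 2), (4, 13), (4, 15), (5, 2), (5, 13), (6, 2), (6, 13), (7, 0), (7, 2), (7, 13), (7, 15), (8, 0), (8, 2), (8, 13), (8, 15), (9, 2), (9, 13), (10, 2), (10, 13), (11, 0), (11, 2), (11, 13), (11, 15), (12, 0), (12, 2), (12, 13), (12, 15), (13, 2), (13, 13), (14, 2), (14, 13), (15, 0), (15, 2), (15, 13), (15, 15)]

Answer: O.O..........O.O
..O..........O..
..O..........O..
O.O..........O.O
O.O..........O.O
..O..........O..
..O..........O..
O.O..........O.O
O.O..........O.O
..O..........O..
..O..........O..
O.O..........O.O
O.O..........O.O
..O..........O..
..O..........O..
O.O..........O.O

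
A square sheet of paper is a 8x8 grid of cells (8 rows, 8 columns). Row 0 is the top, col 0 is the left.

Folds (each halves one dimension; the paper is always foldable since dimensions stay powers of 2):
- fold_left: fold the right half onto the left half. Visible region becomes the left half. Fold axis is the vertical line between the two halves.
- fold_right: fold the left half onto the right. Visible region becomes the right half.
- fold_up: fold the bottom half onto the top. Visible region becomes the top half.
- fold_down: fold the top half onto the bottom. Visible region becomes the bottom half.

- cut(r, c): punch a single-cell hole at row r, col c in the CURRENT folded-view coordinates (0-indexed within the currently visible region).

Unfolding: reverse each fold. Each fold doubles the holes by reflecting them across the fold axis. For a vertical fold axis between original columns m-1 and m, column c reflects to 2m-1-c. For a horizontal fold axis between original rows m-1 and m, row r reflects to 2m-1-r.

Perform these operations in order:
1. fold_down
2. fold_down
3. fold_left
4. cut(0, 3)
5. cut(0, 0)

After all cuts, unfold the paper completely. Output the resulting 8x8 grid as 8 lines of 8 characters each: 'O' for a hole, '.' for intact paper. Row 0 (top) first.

Answer: ........
O..OO..O
O..OO..O
........
........
O..OO..O
O..OO..O
........

Derivation:
Op 1 fold_down: fold axis h@4; visible region now rows[4,8) x cols[0,8) = 4x8
Op 2 fold_down: fold axis h@6; visible region now rows[6,8) x cols[0,8) = 2x8
Op 3 fold_left: fold axis v@4; visible region now rows[6,8) x cols[0,4) = 2x4
Op 4 cut(0, 3): punch at orig (6,3); cuts so far [(6, 3)]; region rows[6,8) x cols[0,4) = 2x4
Op 5 cut(0, 0): punch at orig (6,0); cuts so far [(6, 0), (6, 3)]; region rows[6,8) x cols[0,4) = 2x4
Unfold 1 (reflect across v@4): 4 holes -> [(6, 0), (6, 3), (6, 4), (6, 7)]
Unfold 2 (reflect across h@6): 8 holes -> [(5, 0), (5, 3), (5, 4), (5, 7), (6, 0), (6, 3), (6, 4), (6, 7)]
Unfold 3 (reflect across h@4): 16 holes -> [(1, 0), (1, 3), (1, 4), (1, 7), (2, 0), (2, 3), (2, 4), (2, 7), (5, 0), (5, 3), (5, 4), (5, 7), (6, 0), (6, 3), (6, 4), (6, 7)]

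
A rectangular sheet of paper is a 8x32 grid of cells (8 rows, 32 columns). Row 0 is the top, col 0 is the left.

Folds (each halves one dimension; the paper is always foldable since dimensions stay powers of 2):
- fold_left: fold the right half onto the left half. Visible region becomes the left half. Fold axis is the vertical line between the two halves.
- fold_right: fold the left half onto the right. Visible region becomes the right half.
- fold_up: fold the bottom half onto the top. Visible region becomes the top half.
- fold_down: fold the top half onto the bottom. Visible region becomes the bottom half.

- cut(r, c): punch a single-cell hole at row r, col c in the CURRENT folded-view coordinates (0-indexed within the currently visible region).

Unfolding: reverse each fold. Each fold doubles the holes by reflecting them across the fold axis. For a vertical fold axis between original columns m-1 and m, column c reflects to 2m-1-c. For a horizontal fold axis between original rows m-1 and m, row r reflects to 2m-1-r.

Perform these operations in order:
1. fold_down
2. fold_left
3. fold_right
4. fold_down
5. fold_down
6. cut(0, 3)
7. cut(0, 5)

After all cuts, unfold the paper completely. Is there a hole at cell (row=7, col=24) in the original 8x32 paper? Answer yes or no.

Op 1 fold_down: fold axis h@4; visible region now rows[4,8) x cols[0,32) = 4x32
Op 2 fold_left: fold axis v@16; visible region now rows[4,8) x cols[0,16) = 4x16
Op 3 fold_right: fold axis v@8; visible region now rows[4,8) x cols[8,16) = 4x8
Op 4 fold_down: fold axis h@6; visible region now rows[6,8) x cols[8,16) = 2x8
Op 5 fold_down: fold axis h@7; visible region now rows[7,8) x cols[8,16) = 1x8
Op 6 cut(0, 3): punch at orig (7,11); cuts so far [(7, 11)]; region rows[7,8) x cols[8,16) = 1x8
Op 7 cut(0, 5): punch at orig (7,13); cuts so far [(7, 11), (7, 13)]; region rows[7,8) x cols[8,16) = 1x8
Unfold 1 (reflect across h@7): 4 holes -> [(6, 11), (6, 13), (7, 11), (7, 13)]
Unfold 2 (reflect across h@6): 8 holes -> [(4, 11), (4, 13), (5, 11), (5, 13), (6, 11), (6, 13), (7, 11), (7, 13)]
Unfold 3 (reflect across v@8): 16 holes -> [(4, 2), (4, 4), (4, 11), (4, 13), (5, 2), (5, 4), (5, 11), (5, 13), (6, 2), (6, 4), (6, 11), (6, 13), (7, 2), (7, 4), (7, 11), (7, 13)]
Unfold 4 (reflect across v@16): 32 holes -> [(4, 2), (4, 4), (4, 11), (4, 13), (4, 18), (4, 20), (4, 27), (4, 29), (5, 2), (5, 4), (5, 11), (5, 13), (5, 18), (5, 20), (5, 27), (5, 29), (6, 2), (6, 4), (6, 11), (6, 13), (6, 18), (6, 20), (6, 27), (6, 29), (7, 2), (7, 4), (7, 11), (7, 13), (7, 18), (7, 20), (7, 27), (7, 29)]
Unfold 5 (reflect across h@4): 64 holes -> [(0, 2), (0, 4), (0, 11), (0, 13), (0, 18), (0, 20), (0, 27), (0, 29), (1, 2), (1, 4), (1, 11), (1, 13), (1, 18), (1, 20), (1, 27), (1, 29), (2, 2), (2, 4), (2, 11), (2, 13), (2, 18), (2, 20), (2, 27), (2, 29), (3, 2), (3, 4), (3, 11), (3, 13), (3, 18), (3, 20), (3, 27), (3, 29), (4, 2), (4, 4), (4, 11), (4, 13), (4, 18), (4, 20), (4, 27), (4, 29), (5, 2), (5, 4), (5, 11), (5, 13), (5, 18), (5, 20), (5, 27), (5, 29), (6, 2), (6, 4), (6, 11), (6, 13), (6, 18), (6, 20), (6, 27), (6, 29), (7, 2), (7, 4), (7, 11), (7, 13), (7, 18), (7, 20), (7, 27), (7, 29)]
Holes: [(0, 2), (0, 4), (0, 11), (0, 13), (0, 18), (0, 20), (0, 27), (0, 29), (1, 2), (1, 4), (1, 11), (1, 13), (1, 18), (1, 20), (1, 27), (1, 29), (2, 2), (2, 4), (2, 11), (2, 13), (2, 18), (2, 20), (2, 27), (2, 29), (3, 2), (3, 4), (3, 11), (3, 13), (3, 18), (3, 20), (3, 27), (3, 29), (4, 2), (4, 4), (4, 11), (4, 13), (4, 18), (4, 20), (4, 27), (4, 29), (5, 2), (5, 4), (5, 11), (5, 13), (5, 18), (5, 20), (5, 27), (5, 29), (6, 2), (6, 4), (6, 11), (6, 13), (6, 18), (6, 20), (6, 27), (6, 29), (7, 2), (7, 4), (7, 11), (7, 13), (7, 18), (7, 20), (7, 27), (7, 29)]

Answer: no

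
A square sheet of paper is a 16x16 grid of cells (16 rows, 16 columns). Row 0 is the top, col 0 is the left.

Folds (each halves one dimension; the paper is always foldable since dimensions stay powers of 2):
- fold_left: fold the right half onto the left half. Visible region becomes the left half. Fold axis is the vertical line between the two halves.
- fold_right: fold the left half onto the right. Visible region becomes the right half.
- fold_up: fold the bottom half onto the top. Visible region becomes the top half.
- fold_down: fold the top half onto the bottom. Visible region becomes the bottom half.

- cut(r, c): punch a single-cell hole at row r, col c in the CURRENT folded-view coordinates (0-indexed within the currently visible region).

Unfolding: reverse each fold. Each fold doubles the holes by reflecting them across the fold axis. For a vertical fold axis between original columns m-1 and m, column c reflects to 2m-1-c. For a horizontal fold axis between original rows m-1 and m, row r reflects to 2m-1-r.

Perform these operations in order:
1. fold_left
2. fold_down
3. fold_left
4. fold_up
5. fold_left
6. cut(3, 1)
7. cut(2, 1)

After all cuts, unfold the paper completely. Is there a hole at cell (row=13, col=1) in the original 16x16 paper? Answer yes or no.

Op 1 fold_left: fold axis v@8; visible region now rows[0,16) x cols[0,8) = 16x8
Op 2 fold_down: fold axis h@8; visible region now rows[8,16) x cols[0,8) = 8x8
Op 3 fold_left: fold axis v@4; visible region now rows[8,16) x cols[0,4) = 8x4
Op 4 fold_up: fold axis h@12; visible region now rows[8,12) x cols[0,4) = 4x4
Op 5 fold_left: fold axis v@2; visible region now rows[8,12) x cols[0,2) = 4x2
Op 6 cut(3, 1): punch at orig (11,1); cuts so far [(11, 1)]; region rows[8,12) x cols[0,2) = 4x2
Op 7 cut(2, 1): punch at orig (10,1); cuts so far [(10, 1), (11, 1)]; region rows[8,12) x cols[0,2) = 4x2
Unfold 1 (reflect across v@2): 4 holes -> [(10, 1), (10, 2), (11, 1), (11, 2)]
Unfold 2 (reflect across h@12): 8 holes -> [(10, 1), (10, 2), (11, 1), (11, 2), (12, 1), (12, 2), (13, 1), (13, 2)]
Unfold 3 (reflect across v@4): 16 holes -> [(10, 1), (10, 2), (10, 5), (10, 6), (11, 1), (11, 2), (11, 5), (11, 6), (12, 1), (12, 2), (12, 5), (12, 6), (13, 1), (13, 2), (13, 5), (13, 6)]
Unfold 4 (reflect across h@8): 32 holes -> [(2, 1), (2, 2), (2, 5), (2, 6), (3, 1), (3, 2), (3, 5), (3, 6), (4, 1), (4, 2), (4, 5), (4, 6), (5, 1), (5, 2), (5, 5), (5, 6), (10, 1), (10, 2), (10, 5), (10, 6), (11, 1), (11, 2), (11, 5), (11, 6), (12, 1), (12, 2), (12, 5), (12, 6), (13, 1), (13, 2), (13, 5), (13, 6)]
Unfold 5 (reflect across v@8): 64 holes -> [(2, 1), (2, 2), (2, 5), (2, 6), (2, 9), (2, 10), (2, 13), (2, 14), (3, 1), (3, 2), (3, 5), (3, 6), (3, 9), (3, 10), (3, 13), (3, 14), (4, 1), (4, 2), (4, 5), (4, 6), (4, 9), (4, 10), (4, 13), (4, 14), (5, 1), (5, 2), (5, 5), (5, 6), (5, 9), (5, 10), (5, 13), (5, 14), (10, 1), (10, 2), (10, 5), (10, 6), (10, 9), (10, 10), (10, 13), (10, 14), (11, 1), (11, 2), (11, 5), (11, 6), (11, 9), (11, 10), (11, 13), (11, 14), (12, 1), (12, 2), (12, 5), (12, 6), (12, 9), (12, 10), (12, 13), (12, 14), (13, 1), (13, 2), (13, 5), (13, 6), (13, 9), (13, 10), (13, 13), (13, 14)]
Holes: [(2, 1), (2, 2), (2, 5), (2, 6), (2, 9), (2, 10), (2, 13), (2, 14), (3, 1), (3, 2), (3, 5), (3, 6), (3, 9), (3, 10), (3, 13), (3, 14), (4, 1), (4, 2), (4, 5), (4, 6), (4, 9), (4, 10), (4, 13), (4, 14), (5, 1), (5, 2), (5, 5), (5, 6), (5, 9), (5, 10), (5, 13), (5, 14), (10, 1), (10, 2), (10, 5), (10, 6), (10, 9), (10, 10), (10, 13), (10, 14), (11, 1), (11, 2), (11, 5), (11, 6), (11, 9), (11, 10), (11, 13), (11, 14), (12, 1), (12, 2), (12, 5), (12, 6), (12, 9), (12, 10), (12, 13), (12, 14), (13, 1), (13, 2), (13, 5), (13, 6), (13, 9), (13, 10), (13, 13), (13, 14)]

Answer: yes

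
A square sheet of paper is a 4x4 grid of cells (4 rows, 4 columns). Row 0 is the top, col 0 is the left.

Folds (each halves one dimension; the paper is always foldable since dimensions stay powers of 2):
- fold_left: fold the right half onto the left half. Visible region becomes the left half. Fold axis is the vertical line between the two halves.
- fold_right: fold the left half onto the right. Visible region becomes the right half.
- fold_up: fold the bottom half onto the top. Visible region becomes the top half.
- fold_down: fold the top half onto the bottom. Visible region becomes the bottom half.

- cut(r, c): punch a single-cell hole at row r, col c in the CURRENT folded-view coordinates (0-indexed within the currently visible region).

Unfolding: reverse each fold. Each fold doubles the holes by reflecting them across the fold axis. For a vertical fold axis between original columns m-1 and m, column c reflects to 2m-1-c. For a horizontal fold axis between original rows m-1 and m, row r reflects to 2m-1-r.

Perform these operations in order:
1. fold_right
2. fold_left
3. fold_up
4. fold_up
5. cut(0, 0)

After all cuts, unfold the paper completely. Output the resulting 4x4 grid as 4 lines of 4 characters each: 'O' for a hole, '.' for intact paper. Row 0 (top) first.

Answer: OOOO
OOOO
OOOO
OOOO

Derivation:
Op 1 fold_right: fold axis v@2; visible region now rows[0,4) x cols[2,4) = 4x2
Op 2 fold_left: fold axis v@3; visible region now rows[0,4) x cols[2,3) = 4x1
Op 3 fold_up: fold axis h@2; visible region now rows[0,2) x cols[2,3) = 2x1
Op 4 fold_up: fold axis h@1; visible region now rows[0,1) x cols[2,3) = 1x1
Op 5 cut(0, 0): punch at orig (0,2); cuts so far [(0, 2)]; region rows[0,1) x cols[2,3) = 1x1
Unfold 1 (reflect across h@1): 2 holes -> [(0, 2), (1, 2)]
Unfold 2 (reflect across h@2): 4 holes -> [(0, 2), (1, 2), (2, 2), (3, 2)]
Unfold 3 (reflect across v@3): 8 holes -> [(0, 2), (0, 3), (1, 2), (1, 3), (2, 2), (2, 3), (3, 2), (3, 3)]
Unfold 4 (reflect across v@2): 16 holes -> [(0, 0), (0, 1), (0, 2), (0, 3), (1, 0), (1, 1), (1, 2), (1, 3), (2, 0), (2, 1), (2, 2), (2, 3), (3, 0), (3, 1), (3, 2), (3, 3)]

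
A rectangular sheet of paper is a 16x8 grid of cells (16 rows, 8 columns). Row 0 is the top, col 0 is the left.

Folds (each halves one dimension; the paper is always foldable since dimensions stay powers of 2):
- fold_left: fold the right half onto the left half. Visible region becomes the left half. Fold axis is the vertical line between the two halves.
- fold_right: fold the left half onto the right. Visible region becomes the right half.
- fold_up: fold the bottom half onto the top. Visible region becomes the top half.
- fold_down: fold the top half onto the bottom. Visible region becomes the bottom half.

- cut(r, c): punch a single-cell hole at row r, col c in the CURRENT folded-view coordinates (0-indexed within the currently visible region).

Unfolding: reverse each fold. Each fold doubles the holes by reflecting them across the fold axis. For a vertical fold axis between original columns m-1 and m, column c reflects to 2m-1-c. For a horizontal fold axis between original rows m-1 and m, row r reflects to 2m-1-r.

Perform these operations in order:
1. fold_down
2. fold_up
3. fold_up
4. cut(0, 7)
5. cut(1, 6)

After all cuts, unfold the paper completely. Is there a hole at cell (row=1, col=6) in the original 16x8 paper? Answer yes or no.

Op 1 fold_down: fold axis h@8; visible region now rows[8,16) x cols[0,8) = 8x8
Op 2 fold_up: fold axis h@12; visible region now rows[8,12) x cols[0,8) = 4x8
Op 3 fold_up: fold axis h@10; visible region now rows[8,10) x cols[0,8) = 2x8
Op 4 cut(0, 7): punch at orig (8,7); cuts so far [(8, 7)]; region rows[8,10) x cols[0,8) = 2x8
Op 5 cut(1, 6): punch at orig (9,6); cuts so far [(8, 7), (9, 6)]; region rows[8,10) x cols[0,8) = 2x8
Unfold 1 (reflect across h@10): 4 holes -> [(8, 7), (9, 6), (10, 6), (11, 7)]
Unfold 2 (reflect across h@12): 8 holes -> [(8, 7), (9, 6), (10, 6), (11, 7), (12, 7), (13, 6), (14, 6), (15, 7)]
Unfold 3 (reflect across h@8): 16 holes -> [(0, 7), (1, 6), (2, 6), (3, 7), (4, 7), (5, 6), (6, 6), (7, 7), (8, 7), (9, 6), (10, 6), (11, 7), (12, 7), (13, 6), (14, 6), (15, 7)]
Holes: [(0, 7), (1, 6), (2, 6), (3, 7), (4, 7), (5, 6), (6, 6), (7, 7), (8, 7), (9, 6), (10, 6), (11, 7), (12, 7), (13, 6), (14, 6), (15, 7)]

Answer: yes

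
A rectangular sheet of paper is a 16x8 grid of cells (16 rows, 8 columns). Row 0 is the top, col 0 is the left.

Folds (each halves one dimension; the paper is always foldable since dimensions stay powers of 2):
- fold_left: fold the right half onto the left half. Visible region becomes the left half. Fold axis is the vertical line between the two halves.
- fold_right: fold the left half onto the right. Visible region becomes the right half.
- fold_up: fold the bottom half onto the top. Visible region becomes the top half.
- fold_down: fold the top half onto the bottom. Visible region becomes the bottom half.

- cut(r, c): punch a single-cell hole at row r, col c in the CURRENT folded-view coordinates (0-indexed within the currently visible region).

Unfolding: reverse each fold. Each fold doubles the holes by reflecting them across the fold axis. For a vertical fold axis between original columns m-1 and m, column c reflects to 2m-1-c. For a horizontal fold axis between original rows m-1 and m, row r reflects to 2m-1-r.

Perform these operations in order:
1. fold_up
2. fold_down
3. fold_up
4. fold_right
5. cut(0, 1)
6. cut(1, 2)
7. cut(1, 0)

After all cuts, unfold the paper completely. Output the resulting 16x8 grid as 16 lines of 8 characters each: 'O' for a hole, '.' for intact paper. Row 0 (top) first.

Op 1 fold_up: fold axis h@8; visible region now rows[0,8) x cols[0,8) = 8x8
Op 2 fold_down: fold axis h@4; visible region now rows[4,8) x cols[0,8) = 4x8
Op 3 fold_up: fold axis h@6; visible region now rows[4,6) x cols[0,8) = 2x8
Op 4 fold_right: fold axis v@4; visible region now rows[4,6) x cols[4,8) = 2x4
Op 5 cut(0, 1): punch at orig (4,5); cuts so far [(4, 5)]; region rows[4,6) x cols[4,8) = 2x4
Op 6 cut(1, 2): punch at orig (5,6); cuts so far [(4, 5), (5, 6)]; region rows[4,6) x cols[4,8) = 2x4
Op 7 cut(1, 0): punch at orig (5,4); cuts so far [(4, 5), (5, 4), (5, 6)]; region rows[4,6) x cols[4,8) = 2x4
Unfold 1 (reflect across v@4): 6 holes -> [(4, 2), (4, 5), (5, 1), (5, 3), (5, 4), (5, 6)]
Unfold 2 (reflect across h@6): 12 holes -> [(4, 2), (4, 5), (5, 1), (5, 3), (5, 4), (5, 6), (6, 1), (6, 3), (6, 4), (6, 6), (7, 2), (7, 5)]
Unfold 3 (reflect across h@4): 24 holes -> [(0, 2), (0, 5), (1, 1), (1, 3), (1, 4), (1, 6), (2, 1), (2, 3), (2, 4), (2, 6), (3, 2), (3, 5), (4, 2), (4, 5), (5, 1), (5, 3), (5, 4), (5, 6), (6, 1), (6, 3), (6, 4), (6, 6), (7, 2), (7, 5)]
Unfold 4 (reflect across h@8): 48 holes -> [(0, 2), (0, 5), (1, 1), (1, 3), (1, 4), (1, 6), (2, 1), (2, 3), (2, 4), (2, 6), (3, 2), (3, 5), (4, 2), (4, 5), (5, 1), (5, 3), (5, 4), (5, 6), (6, 1), (6, 3), (6, 4), (6, 6), (7, 2), (7, 5), (8, 2), (8, 5), (9, 1), (9, 3), (9, 4), (9, 6), (10, 1), (10, 3), (10, 4), (10, 6), (11, 2), (11, 5), (12, 2), (12, 5), (13, 1), (13, 3), (13, 4), (13, 6), (14, 1), (14, 3), (14, 4), (14, 6), (15, 2), (15, 5)]

Answer: ..O..O..
.O.OO.O.
.O.OO.O.
..O..O..
..O..O..
.O.OO.O.
.O.OO.O.
..O..O..
..O..O..
.O.OO.O.
.O.OO.O.
..O..O..
..O..O..
.O.OO.O.
.O.OO.O.
..O..O..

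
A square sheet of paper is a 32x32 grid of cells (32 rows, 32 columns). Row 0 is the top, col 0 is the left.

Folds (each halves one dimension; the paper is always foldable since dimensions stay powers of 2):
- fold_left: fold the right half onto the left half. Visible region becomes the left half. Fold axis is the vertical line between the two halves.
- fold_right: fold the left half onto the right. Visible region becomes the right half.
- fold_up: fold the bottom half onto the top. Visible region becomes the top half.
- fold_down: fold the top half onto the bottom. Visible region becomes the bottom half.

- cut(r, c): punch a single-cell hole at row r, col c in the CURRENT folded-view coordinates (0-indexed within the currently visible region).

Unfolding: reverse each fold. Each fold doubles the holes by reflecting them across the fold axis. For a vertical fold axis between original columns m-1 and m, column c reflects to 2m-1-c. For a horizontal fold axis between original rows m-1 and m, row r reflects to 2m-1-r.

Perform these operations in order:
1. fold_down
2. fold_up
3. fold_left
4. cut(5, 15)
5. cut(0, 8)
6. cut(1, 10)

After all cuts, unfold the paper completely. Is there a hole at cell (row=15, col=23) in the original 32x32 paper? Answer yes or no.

Op 1 fold_down: fold axis h@16; visible region now rows[16,32) x cols[0,32) = 16x32
Op 2 fold_up: fold axis h@24; visible region now rows[16,24) x cols[0,32) = 8x32
Op 3 fold_left: fold axis v@16; visible region now rows[16,24) x cols[0,16) = 8x16
Op 4 cut(5, 15): punch at orig (21,15); cuts so far [(21, 15)]; region rows[16,24) x cols[0,16) = 8x16
Op 5 cut(0, 8): punch at orig (16,8); cuts so far [(16, 8), (21, 15)]; region rows[16,24) x cols[0,16) = 8x16
Op 6 cut(1, 10): punch at orig (17,10); cuts so far [(16, 8), (17, 10), (21, 15)]; region rows[16,24) x cols[0,16) = 8x16
Unfold 1 (reflect across v@16): 6 holes -> [(16, 8), (16, 23), (17, 10), (17, 21), (21, 15), (21, 16)]
Unfold 2 (reflect across h@24): 12 holes -> [(16, 8), (16, 23), (17, 10), (17, 21), (21, 15), (21, 16), (26, 15), (26, 16), (30, 10), (30, 21), (31, 8), (31, 23)]
Unfold 3 (reflect across h@16): 24 holes -> [(0, 8), (0, 23), (1, 10), (1, 21), (5, 15), (5, 16), (10, 15), (10, 16), (14, 10), (14, 21), (15, 8), (15, 23), (16, 8), (16, 23), (17, 10), (17, 21), (21, 15), (21, 16), (26, 15), (26, 16), (30, 10), (30, 21), (31, 8), (31, 23)]
Holes: [(0, 8), (0, 23), (1, 10), (1, 21), (5, 15), (5, 16), (10, 15), (10, 16), (14, 10), (14, 21), (15, 8), (15, 23), (16, 8), (16, 23), (17, 10), (17, 21), (21, 15), (21, 16), (26, 15), (26, 16), (30, 10), (30, 21), (31, 8), (31, 23)]

Answer: yes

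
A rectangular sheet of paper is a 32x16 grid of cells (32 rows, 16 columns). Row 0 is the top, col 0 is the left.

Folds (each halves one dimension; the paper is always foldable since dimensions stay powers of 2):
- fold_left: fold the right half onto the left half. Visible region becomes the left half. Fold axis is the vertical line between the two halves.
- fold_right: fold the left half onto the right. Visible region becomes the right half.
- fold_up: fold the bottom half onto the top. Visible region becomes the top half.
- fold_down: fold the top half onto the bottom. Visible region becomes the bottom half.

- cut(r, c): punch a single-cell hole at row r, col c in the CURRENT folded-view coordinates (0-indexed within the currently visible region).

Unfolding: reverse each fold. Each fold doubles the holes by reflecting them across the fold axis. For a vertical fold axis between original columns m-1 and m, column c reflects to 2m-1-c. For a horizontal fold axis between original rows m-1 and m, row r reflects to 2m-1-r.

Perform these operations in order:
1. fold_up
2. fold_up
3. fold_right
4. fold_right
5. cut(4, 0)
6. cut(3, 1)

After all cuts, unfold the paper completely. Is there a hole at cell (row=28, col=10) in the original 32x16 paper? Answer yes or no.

Op 1 fold_up: fold axis h@16; visible region now rows[0,16) x cols[0,16) = 16x16
Op 2 fold_up: fold axis h@8; visible region now rows[0,8) x cols[0,16) = 8x16
Op 3 fold_right: fold axis v@8; visible region now rows[0,8) x cols[8,16) = 8x8
Op 4 fold_right: fold axis v@12; visible region now rows[0,8) x cols[12,16) = 8x4
Op 5 cut(4, 0): punch at orig (4,12); cuts so far [(4, 12)]; region rows[0,8) x cols[12,16) = 8x4
Op 6 cut(3, 1): punch at orig (3,13); cuts so far [(3, 13), (4, 12)]; region rows[0,8) x cols[12,16) = 8x4
Unfold 1 (reflect across v@12): 4 holes -> [(3, 10), (3, 13), (4, 11), (4, 12)]
Unfold 2 (reflect across v@8): 8 holes -> [(3, 2), (3, 5), (3, 10), (3, 13), (4, 3), (4, 4), (4, 11), (4, 12)]
Unfold 3 (reflect across h@8): 16 holes -> [(3, 2), (3, 5), (3, 10), (3, 13), (4, 3), (4, 4), (4, 11), (4, 12), (11, 3), (11, 4), (11, 11), (11, 12), (12, 2), (12, 5), (12, 10), (12, 13)]
Unfold 4 (reflect across h@16): 32 holes -> [(3, 2), (3, 5), (3, 10), (3, 13), (4, 3), (4, 4), (4, 11), (4, 12), (11, 3), (11, 4), (11, 11), (11, 12), (12, 2), (12, 5), (12, 10), (12, 13), (19, 2), (19, 5), (19, 10), (19, 13), (20, 3), (20, 4), (20, 11), (20, 12), (27, 3), (27, 4), (27, 11), (27, 12), (28, 2), (28, 5), (28, 10), (28, 13)]
Holes: [(3, 2), (3, 5), (3, 10), (3, 13), (4, 3), (4, 4), (4, 11), (4, 12), (11, 3), (11, 4), (11, 11), (11, 12), (12, 2), (12, 5), (12, 10), (12, 13), (19, 2), (19, 5), (19, 10), (19, 13), (20, 3), (20, 4), (20, 11), (20, 12), (27, 3), (27, 4), (27, 11), (27, 12), (28, 2), (28, 5), (28, 10), (28, 13)]

Answer: yes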